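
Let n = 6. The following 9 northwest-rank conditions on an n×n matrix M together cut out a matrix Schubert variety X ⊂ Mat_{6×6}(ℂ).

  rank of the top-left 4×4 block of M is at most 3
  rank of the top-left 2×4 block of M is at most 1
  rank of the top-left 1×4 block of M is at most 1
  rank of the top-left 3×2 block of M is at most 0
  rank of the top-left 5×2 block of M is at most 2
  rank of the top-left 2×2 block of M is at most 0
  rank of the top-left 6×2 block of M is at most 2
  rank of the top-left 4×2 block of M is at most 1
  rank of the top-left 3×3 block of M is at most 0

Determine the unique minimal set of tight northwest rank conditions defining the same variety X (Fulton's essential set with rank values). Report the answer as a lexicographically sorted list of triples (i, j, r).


Computing R[i][j] = min implied NW-rank bound (n=6, 9 conditions):

  i=1: 0 | 0 | 0 | 1 | 1 | 1
  i=2: 0 | 0 | 0 | 1 | 2 | 2
  i=3: 0 | 0 | 0 | 1 | 2 | 3
  i=4: 1 | 1 | 1 | 2 | 3 | 4
  i=5: 1 | 2 | 2 | 3 | 4 | 5
  i=6: 1 | 2 | 3 | 4 | 5 | 6

reading off 1-entries of Δ²R: w = (4, 5, 6, 1, 2, 3).

ℓ(w)=9; the 1 essential cell (i,j,r):

[(3, 3, 0)]


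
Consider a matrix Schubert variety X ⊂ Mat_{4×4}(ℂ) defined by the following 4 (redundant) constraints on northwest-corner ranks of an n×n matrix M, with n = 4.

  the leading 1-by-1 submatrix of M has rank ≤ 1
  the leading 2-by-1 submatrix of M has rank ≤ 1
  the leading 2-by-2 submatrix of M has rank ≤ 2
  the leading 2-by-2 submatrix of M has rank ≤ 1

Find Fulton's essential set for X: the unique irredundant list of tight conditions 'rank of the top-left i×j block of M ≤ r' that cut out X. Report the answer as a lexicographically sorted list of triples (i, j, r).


Computing R[i][j] = min implied NW-rank bound (n=4, 4 conditions):

  i=1: 1 1 1 1
  i=2: 1 1 2 2
  i=3: 1 2 3 3
  i=4: 1 2 3 4

hence w(1..4) = (1, 3, 2, 4).

ℓ(w)=1; the 1 essential cell (i,j,r):

[(2, 2, 1)]


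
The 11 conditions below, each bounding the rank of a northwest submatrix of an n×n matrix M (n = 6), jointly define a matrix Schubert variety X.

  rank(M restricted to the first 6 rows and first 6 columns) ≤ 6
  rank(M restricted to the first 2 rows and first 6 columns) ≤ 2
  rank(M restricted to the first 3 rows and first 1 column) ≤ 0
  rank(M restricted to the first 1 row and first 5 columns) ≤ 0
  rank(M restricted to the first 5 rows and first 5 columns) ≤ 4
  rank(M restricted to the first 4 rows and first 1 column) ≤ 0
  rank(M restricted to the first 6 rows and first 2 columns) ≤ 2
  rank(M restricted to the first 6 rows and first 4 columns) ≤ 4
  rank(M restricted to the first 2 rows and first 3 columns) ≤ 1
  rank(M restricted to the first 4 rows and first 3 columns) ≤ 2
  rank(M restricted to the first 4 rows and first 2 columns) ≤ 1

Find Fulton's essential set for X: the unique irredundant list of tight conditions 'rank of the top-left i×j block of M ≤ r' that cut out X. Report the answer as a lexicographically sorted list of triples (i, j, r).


Rank table r_w(6×6) implied by the 11 constraints:

  row 1: 0 0 0 0 0 1
  row 2: 0 1 1 1 1 2
  row 3: 0 1 2 2 2 3
  row 4: 0 1 2 3 3 4
  row 5: 1 2 3 4 4 5
  row 6: 1 2 3 4 5 6

second differences of R give the permutation w = (6, 2, 3, 4, 1, 5).

|D(w)|=8, |Ess(w)|=2:

[(1, 5, 0), (4, 1, 0)]


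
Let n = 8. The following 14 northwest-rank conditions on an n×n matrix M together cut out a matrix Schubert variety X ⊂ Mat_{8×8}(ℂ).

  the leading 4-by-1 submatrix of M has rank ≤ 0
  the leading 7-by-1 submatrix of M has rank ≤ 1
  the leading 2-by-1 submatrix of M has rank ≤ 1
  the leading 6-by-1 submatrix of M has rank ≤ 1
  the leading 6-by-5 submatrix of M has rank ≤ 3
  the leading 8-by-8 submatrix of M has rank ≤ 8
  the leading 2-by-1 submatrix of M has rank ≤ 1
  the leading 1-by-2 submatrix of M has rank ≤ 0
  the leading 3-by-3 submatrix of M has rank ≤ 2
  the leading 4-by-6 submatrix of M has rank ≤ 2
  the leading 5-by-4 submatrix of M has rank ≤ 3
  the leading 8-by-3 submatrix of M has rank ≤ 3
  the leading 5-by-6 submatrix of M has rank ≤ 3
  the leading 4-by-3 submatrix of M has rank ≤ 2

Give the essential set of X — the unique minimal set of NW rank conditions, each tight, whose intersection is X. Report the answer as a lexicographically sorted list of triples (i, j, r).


Computing R[i][j] = min implied NW-rank bound (n=8, 14 conditions):

  row 1: 0, 0, 1, 1, 1, 1, 1, 1
  row 2: 0, 1, 2, 2, 2, 2, 2, 2
  row 3: 0, 1, 2, 2, 2, 2, 3, 3
  row 4: 0, 1, 2, 2, 2, 2, 3, 4
  row 5: 1, 2, 3, 3, 3, 3, 4, 5
  row 6: 1, 2, 3, 3, 3, 4, 5, 6
  row 7: 1, 2, 3, 4, 4, 5, 6, 7
  row 8: 1, 2, 3, 4, 5, 6, 7, 8

so w = (3, 2, 7, 8, 1, 6, 4, 5).

D(w) has 13 cells with 4 SE-corners; essential set:

[(1, 2, 0), (4, 1, 0), (4, 6, 2), (6, 5, 3)]


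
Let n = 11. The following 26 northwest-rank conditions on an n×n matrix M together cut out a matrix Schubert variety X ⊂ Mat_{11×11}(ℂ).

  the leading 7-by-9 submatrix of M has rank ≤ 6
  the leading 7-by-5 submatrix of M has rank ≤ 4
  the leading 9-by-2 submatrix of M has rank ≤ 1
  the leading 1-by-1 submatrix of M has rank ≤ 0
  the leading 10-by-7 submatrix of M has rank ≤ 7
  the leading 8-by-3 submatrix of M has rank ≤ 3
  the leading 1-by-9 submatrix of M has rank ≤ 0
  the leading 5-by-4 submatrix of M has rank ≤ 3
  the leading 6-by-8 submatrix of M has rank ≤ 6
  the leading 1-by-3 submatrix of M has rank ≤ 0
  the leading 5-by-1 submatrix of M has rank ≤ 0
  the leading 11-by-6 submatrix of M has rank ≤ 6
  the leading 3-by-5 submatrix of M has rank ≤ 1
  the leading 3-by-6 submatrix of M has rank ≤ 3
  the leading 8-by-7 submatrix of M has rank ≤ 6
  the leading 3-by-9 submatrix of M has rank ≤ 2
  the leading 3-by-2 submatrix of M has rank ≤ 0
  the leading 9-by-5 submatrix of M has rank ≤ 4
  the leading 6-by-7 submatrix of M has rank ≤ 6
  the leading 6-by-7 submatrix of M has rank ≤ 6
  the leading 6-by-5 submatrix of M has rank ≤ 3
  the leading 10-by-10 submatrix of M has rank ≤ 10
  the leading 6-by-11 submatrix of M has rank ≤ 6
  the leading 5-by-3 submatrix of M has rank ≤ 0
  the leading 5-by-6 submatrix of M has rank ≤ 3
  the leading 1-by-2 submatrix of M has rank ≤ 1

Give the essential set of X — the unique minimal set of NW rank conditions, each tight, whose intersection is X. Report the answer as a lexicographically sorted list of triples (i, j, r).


Reconstructing r_w from the 26 given conditions:

  R[1]: 0  0  0  0  0  0  0  0  0  1  1
  R[2]: 0  0  0  1  1  1  1  1  1  2  2
  R[3]: 0  0  0  1  1  2  2  2  2  3  3
  R[4]: 0  0  0  1  2  3  3  3  3  4  4
  R[5]: 0  0  0  1  2  3  4  4  4  5  5
  R[6]: 1  1  1  2  3  4  5  5  5  6  6
  R[7]: 1  1  2  3  4  5  6  6  6  7  7
  R[8]: 1  1  2  3  4  5  6  7  7  8  8
  R[9]: 1  1  2  3  4  5  6  7  8  9  9
  R[10]: 1  2  3  4  5  6  7  8  9  10  10
  R[11]: 1  2  3  4  5  6  7  8  9  10  11

so w = (10, 4, 6, 5, 7, 1, 3, 8, 9, 2, 11).

Rothe diagram D(w) (25 cells), 4 SE-corners (essential conditions):

[(1, 9, 0), (3, 5, 1), (5, 3, 0), (9, 2, 1)]


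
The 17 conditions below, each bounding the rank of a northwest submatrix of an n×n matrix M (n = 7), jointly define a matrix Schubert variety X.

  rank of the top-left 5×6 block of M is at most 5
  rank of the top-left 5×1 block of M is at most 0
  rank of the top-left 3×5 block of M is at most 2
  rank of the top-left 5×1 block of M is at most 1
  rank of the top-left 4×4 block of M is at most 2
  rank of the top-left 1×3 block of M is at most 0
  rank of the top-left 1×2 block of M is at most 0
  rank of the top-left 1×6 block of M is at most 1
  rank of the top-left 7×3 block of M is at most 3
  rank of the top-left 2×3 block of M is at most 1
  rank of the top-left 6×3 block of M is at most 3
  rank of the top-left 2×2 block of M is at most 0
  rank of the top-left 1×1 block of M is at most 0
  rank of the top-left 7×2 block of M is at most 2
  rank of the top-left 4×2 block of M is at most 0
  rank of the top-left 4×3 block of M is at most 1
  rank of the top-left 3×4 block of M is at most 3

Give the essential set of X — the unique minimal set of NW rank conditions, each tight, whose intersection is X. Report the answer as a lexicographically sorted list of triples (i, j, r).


Reconstructing r_w from the 17 given conditions:

  i=1: 0 0 0 1 1 1 1
  i=2: 0 0 1 2 2 2 2
  i=3: 0 0 1 2 2 3 3
  i=4: 0 0 1 2 3 4 4
  i=5: 0 1 2 3 4 5 5
  i=6: 1 2 3 4 5 6 6
  i=7: 1 2 3 4 5 6 7

hence w(1..7) = (4, 3, 6, 5, 2, 1, 7).

|D(w)|=11, |Ess(w)|=4:

[(1, 3, 0), (3, 5, 2), (4, 2, 0), (5, 1, 0)]


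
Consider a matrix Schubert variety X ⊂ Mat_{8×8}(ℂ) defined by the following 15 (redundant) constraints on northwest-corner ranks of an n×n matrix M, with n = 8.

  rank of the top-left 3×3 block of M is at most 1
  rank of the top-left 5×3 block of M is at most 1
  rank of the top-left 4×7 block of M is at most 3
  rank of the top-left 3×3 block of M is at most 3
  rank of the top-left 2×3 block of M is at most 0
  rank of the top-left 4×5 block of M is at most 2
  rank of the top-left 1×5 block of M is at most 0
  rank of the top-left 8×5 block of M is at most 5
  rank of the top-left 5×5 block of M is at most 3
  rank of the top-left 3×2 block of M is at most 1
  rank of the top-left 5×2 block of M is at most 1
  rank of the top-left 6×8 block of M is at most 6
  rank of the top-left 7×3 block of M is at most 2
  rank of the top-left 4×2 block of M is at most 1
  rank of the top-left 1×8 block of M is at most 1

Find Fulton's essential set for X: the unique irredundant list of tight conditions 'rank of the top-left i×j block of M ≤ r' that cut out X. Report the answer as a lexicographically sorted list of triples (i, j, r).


Reconstructing r_w from the 15 given conditions:

  row 1: 0, 0, 0, 0, 0, 1, 1, 1
  row 2: 0, 0, 0, 1, 1, 2, 2, 2
  row 3: 1, 1, 1, 2, 2, 3, 3, 3
  row 4: 1, 1, 1, 2, 2, 3, 3, 4
  row 5: 1, 1, 1, 2, 3, 4, 4, 5
  row 6: 1, 2, 2, 3, 4, 5, 5, 6
  row 7: 1, 2, 2, 3, 4, 5, 6, 7
  row 8: 1, 2, 3, 4, 5, 6, 7, 8

the unique w with this rank table is (6, 4, 1, 8, 5, 2, 7, 3).

D(w) has 15 cells with 6 SE-corners; essential set:

[(1, 5, 0), (2, 3, 0), (4, 5, 2), (4, 7, 3), (5, 3, 1), (7, 3, 2)]


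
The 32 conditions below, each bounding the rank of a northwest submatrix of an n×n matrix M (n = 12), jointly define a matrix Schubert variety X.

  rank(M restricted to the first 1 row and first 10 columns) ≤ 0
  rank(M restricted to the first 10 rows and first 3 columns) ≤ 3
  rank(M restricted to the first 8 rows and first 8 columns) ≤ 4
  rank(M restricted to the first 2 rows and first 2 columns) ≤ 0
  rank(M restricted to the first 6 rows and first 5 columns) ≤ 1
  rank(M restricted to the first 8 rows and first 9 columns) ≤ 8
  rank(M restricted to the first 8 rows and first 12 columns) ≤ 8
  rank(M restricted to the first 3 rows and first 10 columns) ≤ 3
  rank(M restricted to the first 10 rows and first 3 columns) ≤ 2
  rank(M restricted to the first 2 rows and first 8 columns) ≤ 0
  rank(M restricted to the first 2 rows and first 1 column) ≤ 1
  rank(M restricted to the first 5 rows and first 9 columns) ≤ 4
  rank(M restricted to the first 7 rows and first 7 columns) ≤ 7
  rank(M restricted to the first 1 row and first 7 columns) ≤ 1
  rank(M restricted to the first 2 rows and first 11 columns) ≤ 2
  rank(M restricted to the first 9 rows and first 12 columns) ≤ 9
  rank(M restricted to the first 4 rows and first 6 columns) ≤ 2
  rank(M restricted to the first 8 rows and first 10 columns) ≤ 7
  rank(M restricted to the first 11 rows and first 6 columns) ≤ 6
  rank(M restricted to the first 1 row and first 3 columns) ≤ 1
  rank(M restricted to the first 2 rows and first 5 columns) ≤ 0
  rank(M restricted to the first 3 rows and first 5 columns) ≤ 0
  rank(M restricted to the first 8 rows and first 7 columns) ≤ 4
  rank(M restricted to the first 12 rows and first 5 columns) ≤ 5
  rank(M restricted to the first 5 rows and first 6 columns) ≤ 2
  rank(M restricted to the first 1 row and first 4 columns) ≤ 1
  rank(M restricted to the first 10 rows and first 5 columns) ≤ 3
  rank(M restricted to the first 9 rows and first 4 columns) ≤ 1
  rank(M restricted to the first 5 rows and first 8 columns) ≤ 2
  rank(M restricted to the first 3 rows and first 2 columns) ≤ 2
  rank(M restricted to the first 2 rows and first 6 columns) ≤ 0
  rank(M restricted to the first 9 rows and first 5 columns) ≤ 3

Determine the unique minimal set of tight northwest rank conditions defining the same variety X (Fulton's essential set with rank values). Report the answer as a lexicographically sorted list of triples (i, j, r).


The tightest implied rank at each (i,j), from the 32 conditions:

  R[1]: 0  0  0  0  0  0  0  0  0  0  1  1
  R[2]: 0  0  0  0  0  0  0  0  1  1  2  2
  R[3]: 0  0  0  0  0  1  1  1  2  2  3  3
  R[4]: 1  1  1  1  1  2  2  2  3  3  4  4
  R[5]: 1  1  1  1  1  2  2  2  3  4  5  5
  R[6]: 1  1  1  1  1  2  3  3  4  5  6  6
  R[7]: 1  1  1  1  2  3  4  4  5  6  7  7
  R[8]: 1  1  1  1  2  3  4  4  5  6  7  8
  R[9]: 1  1  1  1  2  3  4  5  6  7  8  9
  R[10]: 1  2  2  2  3  4  5  6  7  8  9  10
  R[11]: 1  2  3  3  4  5  6  7  8  9  10  11
  R[12]: 1  2  3  4  5  6  7  8  9  10  11  12

reading off 1-entries of Δ²R: w = (11, 9, 6, 1, 10, 7, 5, 12, 8, 2, 3, 4).

Rothe diagram D(w) (43 cells), 7 SE-corners (essential conditions):

[(1, 10, 0), (2, 8, 0), (3, 5, 0), (5, 8, 2), (6, 5, 1), (8, 8, 4), (9, 4, 1)]


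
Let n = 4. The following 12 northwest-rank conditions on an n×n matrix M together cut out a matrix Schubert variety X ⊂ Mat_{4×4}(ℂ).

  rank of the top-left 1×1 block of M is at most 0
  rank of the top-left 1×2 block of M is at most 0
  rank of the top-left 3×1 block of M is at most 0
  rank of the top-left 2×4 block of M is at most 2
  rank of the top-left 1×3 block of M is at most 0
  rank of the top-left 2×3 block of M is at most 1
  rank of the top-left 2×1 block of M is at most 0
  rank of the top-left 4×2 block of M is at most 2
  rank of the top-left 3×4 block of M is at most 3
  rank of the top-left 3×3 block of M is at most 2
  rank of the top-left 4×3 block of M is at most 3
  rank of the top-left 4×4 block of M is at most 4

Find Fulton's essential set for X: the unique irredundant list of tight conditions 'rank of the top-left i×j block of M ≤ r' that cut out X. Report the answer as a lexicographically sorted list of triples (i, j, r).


Rank table r_w(4×4) implied by the 12 constraints:

  0 | 0 | 0 | 1
  0 | 1 | 1 | 2
  0 | 1 | 2 | 3
  1 | 2 | 3 | 4

reading off 1-entries of Δ²R: w = (4, 2, 3, 1).

D(w) has 5 cells with 2 SE-corners; essential set:

[(1, 3, 0), (3, 1, 0)]


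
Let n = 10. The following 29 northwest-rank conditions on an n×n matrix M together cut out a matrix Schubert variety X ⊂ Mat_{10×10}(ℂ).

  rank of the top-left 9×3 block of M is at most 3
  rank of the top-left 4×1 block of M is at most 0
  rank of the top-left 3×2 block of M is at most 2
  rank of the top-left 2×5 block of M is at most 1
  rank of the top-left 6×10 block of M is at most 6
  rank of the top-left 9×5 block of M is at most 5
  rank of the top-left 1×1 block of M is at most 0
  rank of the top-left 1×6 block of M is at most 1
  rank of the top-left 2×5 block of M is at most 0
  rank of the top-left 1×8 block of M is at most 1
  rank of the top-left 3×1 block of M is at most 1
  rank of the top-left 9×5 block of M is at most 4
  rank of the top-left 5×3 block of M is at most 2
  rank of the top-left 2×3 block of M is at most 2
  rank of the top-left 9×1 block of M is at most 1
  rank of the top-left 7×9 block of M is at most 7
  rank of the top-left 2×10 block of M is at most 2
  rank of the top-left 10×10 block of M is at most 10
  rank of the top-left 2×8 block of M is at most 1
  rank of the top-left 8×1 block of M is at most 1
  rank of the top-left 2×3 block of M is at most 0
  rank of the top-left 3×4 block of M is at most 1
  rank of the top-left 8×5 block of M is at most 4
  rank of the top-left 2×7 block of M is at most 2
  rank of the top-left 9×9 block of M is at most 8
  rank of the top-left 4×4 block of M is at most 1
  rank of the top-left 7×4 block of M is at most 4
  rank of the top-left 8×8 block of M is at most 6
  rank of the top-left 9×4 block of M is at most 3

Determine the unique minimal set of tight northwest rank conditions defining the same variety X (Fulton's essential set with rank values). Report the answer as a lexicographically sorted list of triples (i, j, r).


Rank table r_w(10×10) implied by the 29 constraints:

  row 1: 0, 0, 0, 0, 0, 1, 1, 1, 1, 1
  row 2: 0, 0, 0, 0, 0, 1, 1, 1, 2, 2
  row 3: 0, 1, 1, 1, 1, 2, 2, 2, 3, 3
  row 4: 0, 1, 1, 1, 2, 3, 3, 3, 4, 4
  row 5: 1, 2, 2, 2, 3, 4, 4, 4, 5, 5
  row 6: 1, 2, 3, 3, 4, 5, 5, 5, 6, 6
  row 7: 1, 2, 3, 3, 4, 5, 6, 6, 7, 7
  row 8: 1, 2, 3, 3, 4, 5, 6, 6, 7, 8
  row 9: 1, 2, 3, 3, 4, 5, 6, 7, 8, 9
  row 10: 1, 2, 3, 4, 5, 6, 7, 8, 9, 10

giving w = (6, 9, 2, 5, 1, 3, 7, 10, 8, 4) via Δ²R.

6 SE-corners of the 20-cell Rothe diagram give Ess(w):

[(2, 5, 0), (2, 8, 1), (4, 1, 0), (4, 4, 1), (8, 8, 6), (9, 4, 3)]


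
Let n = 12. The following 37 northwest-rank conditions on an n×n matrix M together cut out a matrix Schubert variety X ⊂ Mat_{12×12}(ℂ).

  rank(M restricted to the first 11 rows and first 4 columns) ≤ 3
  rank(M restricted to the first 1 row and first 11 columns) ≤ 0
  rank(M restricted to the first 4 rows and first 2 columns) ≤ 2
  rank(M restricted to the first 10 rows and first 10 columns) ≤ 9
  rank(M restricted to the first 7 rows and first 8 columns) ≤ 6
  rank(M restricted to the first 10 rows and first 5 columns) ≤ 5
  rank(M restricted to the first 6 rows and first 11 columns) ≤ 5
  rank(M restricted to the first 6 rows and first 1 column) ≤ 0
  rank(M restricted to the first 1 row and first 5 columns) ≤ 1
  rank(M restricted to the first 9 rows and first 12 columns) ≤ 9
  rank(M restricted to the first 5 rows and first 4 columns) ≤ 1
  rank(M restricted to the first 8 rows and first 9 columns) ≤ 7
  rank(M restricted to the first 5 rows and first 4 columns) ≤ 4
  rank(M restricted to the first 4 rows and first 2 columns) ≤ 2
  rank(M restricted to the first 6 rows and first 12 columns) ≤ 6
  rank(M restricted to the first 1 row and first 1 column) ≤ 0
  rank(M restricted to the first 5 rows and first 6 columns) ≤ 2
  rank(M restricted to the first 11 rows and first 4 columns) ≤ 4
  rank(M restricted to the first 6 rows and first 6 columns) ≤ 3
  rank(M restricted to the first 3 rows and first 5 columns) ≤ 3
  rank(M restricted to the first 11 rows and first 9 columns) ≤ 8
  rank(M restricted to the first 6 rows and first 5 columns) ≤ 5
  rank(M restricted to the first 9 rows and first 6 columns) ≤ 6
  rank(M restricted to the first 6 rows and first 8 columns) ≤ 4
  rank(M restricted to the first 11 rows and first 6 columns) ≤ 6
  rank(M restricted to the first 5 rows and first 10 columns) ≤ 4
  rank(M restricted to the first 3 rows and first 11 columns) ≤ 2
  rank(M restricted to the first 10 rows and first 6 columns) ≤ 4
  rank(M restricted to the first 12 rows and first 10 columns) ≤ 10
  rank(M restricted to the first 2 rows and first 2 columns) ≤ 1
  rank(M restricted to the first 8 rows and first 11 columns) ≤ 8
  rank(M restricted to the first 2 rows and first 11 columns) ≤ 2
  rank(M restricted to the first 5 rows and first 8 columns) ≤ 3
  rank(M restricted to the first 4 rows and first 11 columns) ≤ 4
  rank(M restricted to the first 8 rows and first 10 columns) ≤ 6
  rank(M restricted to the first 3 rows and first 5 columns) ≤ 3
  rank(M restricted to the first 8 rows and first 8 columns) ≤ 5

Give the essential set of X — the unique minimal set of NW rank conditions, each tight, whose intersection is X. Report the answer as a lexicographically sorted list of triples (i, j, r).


Rank table r_w(12×12) implied by the 37 constraints:

  i=1: 0  0  0  0  0  0  0  0  0  0  0  1
  i=2: 0  1  1  1  1  1  1  1  1  1  1  2
  i=3: 0  1  1  1  2  2  2  2  2  2  2  3
  i=4: 0  1  1  1  2  2  3  3  3  3  3  4
  i=5: 0  1  1  1  2  2  3  3  4  4  4  5
  i=6: 0  1  2  2  3  3  4  4  5  5  5  6
  i=7: 1  2  3  3  4  4  5  5  6  6  6  7
  i=8: 1  2  3  3  4  4  5  5  6  6  7  8
  i=9: 1  2  3  3  4  4  5  6  7  7  8  9
  i=10: 1  2  3  3  4  4  5  6  7  8  9  10
  i=11: 1  2  3  3  4  5  6  7  8  9  10  11
  i=12: 1  2  3  4  5  6  7  8  9  10  11  12

giving w = (12, 2, 5, 7, 9, 3, 1, 11, 8, 10, 6, 4) via Δ²R.

Fulton essential set (9 of the 34 Rothe cells):

[(1, 11, 0), (5, 4, 1), (5, 6, 2), (5, 8, 3), (6, 1, 0), (8, 8, 5), (8, 10, 6), (10, 6, 4), (11, 4, 3)]


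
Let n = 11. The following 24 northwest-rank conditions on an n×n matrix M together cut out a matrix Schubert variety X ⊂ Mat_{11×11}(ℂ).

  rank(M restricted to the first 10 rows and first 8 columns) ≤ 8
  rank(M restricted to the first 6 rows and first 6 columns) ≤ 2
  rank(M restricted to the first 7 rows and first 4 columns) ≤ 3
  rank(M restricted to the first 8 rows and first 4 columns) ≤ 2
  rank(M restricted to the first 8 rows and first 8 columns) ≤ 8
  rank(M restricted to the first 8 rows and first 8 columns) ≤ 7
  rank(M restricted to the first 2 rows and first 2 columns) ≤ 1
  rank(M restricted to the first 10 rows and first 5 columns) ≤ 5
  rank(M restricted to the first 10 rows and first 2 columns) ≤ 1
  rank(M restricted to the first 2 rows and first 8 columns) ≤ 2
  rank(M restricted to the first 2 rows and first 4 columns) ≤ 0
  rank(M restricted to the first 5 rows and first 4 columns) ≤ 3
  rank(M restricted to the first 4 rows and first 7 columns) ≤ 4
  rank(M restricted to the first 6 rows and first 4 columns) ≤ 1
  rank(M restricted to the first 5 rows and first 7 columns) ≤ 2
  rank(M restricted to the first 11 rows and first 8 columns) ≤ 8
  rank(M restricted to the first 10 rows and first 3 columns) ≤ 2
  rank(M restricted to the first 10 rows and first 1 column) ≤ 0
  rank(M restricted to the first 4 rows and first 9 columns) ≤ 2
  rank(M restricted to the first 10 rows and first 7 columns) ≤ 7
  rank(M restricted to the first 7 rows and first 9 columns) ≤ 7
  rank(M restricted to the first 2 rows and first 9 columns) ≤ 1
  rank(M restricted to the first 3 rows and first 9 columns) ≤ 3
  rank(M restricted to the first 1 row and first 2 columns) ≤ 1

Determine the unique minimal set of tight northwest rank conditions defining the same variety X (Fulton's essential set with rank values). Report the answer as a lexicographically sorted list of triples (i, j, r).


Reconstructing r_w from the 24 given conditions:

  i=1: 0, 0, 0, 0, 1, 1, 1, 1, 1, 1, 1
  i=2: 0, 0, 0, 0, 1, 1, 1, 1, 1, 2, 2
  i=3: 0, 1, 1, 1, 2, 2, 2, 2, 2, 3, 3
  i=4: 0, 1, 1, 1, 2, 2, 2, 2, 2, 3, 4
  i=5: 0, 1, 1, 1, 2, 2, 2, 3, 3, 4, 5
  i=6: 0, 1, 1, 1, 2, 2, 3, 4, 4, 5, 6
  i=7: 0, 1, 2, 2, 3, 3, 4, 5, 5, 6, 7
  i=8: 0, 1, 2, 2, 3, 4, 5, 6, 6, 7, 8
  i=9: 0, 1, 2, 3, 4, 5, 6, 7, 7, 8, 9
  i=10: 0, 1, 2, 3, 4, 5, 6, 7, 8, 9, 10
  i=11: 1, 2, 3, 4, 5, 6, 7, 8, 9, 10, 11

second differences of R give the permutation w = (5, 10, 2, 11, 8, 7, 3, 6, 4, 9, 1).

8 SE-corners of the 34-cell Rothe diagram give Ess(w):

[(2, 4, 0), (2, 9, 1), (4, 9, 2), (5, 7, 2), (6, 4, 1), (6, 6, 2), (8, 4, 2), (10, 1, 0)]


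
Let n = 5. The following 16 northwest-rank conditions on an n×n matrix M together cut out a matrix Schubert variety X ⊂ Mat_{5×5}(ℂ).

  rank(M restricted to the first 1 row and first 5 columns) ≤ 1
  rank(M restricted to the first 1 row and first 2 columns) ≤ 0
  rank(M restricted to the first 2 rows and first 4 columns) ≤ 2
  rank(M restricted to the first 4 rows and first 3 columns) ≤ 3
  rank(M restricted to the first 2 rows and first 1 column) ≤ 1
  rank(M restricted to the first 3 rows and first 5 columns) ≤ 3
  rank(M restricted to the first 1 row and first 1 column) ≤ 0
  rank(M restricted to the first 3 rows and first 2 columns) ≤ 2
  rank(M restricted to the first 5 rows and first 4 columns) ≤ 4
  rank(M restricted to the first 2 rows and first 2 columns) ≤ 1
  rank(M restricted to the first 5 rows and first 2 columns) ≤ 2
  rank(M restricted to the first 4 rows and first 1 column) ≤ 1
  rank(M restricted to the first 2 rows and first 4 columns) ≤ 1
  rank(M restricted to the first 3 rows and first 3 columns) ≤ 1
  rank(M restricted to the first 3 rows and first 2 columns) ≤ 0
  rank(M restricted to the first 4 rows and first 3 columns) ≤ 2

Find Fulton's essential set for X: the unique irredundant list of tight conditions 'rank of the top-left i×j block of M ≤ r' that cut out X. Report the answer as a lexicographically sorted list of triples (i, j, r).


Rank table r_w(5×5) implied by the 16 constraints:

  i=1: 0  0  1  1  1
  i=2: 0  0  1  1  2
  i=3: 0  0  1  2  3
  i=4: 1  1  2  3  4
  i=5: 1  2  3  4  5

reading off 1-entries of Δ²R: w = (3, 5, 4, 1, 2).

Rothe diagram D(w) (7 cells), 2 SE-corners (essential conditions):

[(2, 4, 1), (3, 2, 0)]


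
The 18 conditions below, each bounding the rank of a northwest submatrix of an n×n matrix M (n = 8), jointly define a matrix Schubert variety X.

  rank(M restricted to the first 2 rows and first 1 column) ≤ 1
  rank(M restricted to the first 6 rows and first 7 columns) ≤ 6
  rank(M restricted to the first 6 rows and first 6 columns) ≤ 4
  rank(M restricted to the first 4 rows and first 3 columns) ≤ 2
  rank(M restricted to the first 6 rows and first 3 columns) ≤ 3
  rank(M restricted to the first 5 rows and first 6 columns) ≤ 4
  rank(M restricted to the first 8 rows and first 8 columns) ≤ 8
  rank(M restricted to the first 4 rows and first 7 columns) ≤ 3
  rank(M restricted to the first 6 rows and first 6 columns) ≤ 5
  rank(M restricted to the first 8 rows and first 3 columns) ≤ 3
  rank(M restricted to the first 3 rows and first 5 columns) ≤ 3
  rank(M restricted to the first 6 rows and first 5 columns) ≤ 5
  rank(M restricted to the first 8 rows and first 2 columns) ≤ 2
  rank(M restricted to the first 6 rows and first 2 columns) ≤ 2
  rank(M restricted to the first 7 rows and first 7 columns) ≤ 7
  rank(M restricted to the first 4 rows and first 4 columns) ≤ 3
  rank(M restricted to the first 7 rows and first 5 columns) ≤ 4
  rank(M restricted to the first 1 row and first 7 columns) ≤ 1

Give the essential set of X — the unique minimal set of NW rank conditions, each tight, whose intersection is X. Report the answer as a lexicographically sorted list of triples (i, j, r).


Propagating the 18 rank bounds to every northwest block:

  row 1: 1 1 1 1 1 1 1 1
  row 2: 1 2 2 2 2 2 2 2
  row 3: 1 2 2 3 3 3 3 3
  row 4: 1 2 2 3 3 3 3 4
  row 5: 1 2 3 4 4 4 4 5
  row 6: 1 2 3 4 4 4 5 6
  row 7: 1 2 3 4 4 5 6 7
  row 8: 1 2 3 4 5 6 7 8

so w = (1, 2, 4, 8, 3, 7, 6, 5).

ℓ(w)=8; the 4 essential cells (i,j,r):

[(4, 3, 2), (4, 7, 3), (6, 6, 4), (7, 5, 4)]


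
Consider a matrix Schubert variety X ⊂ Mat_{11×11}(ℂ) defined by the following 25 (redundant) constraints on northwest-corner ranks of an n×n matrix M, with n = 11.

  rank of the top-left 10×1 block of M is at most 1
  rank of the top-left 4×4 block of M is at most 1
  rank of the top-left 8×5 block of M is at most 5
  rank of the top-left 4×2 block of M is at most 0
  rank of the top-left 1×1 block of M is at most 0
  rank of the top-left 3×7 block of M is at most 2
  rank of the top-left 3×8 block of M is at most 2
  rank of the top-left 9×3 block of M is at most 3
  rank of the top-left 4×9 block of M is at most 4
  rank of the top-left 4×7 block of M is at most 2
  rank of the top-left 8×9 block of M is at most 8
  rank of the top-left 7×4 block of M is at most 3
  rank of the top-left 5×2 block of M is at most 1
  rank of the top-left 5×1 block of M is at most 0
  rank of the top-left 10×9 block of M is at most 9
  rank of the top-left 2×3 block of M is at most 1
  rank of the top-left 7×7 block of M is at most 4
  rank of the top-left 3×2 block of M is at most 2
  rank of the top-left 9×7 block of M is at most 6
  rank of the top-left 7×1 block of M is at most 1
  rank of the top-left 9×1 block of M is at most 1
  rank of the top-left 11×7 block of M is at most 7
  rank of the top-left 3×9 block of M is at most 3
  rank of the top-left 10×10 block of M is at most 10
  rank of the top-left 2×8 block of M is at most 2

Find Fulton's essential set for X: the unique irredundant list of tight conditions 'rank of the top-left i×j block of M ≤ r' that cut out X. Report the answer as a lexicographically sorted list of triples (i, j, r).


The tightest implied rank at each (i,j), from the 25 conditions:

  i=1: 0  0  1  1  1  1  1  1  1  1  1
  i=2: 0  0  1  1  2  2  2  2  2  2  2
  i=3: 0  0  1  1  2  2  2  2  3  3  3
  i=4: 0  0  1  1  2  2  2  3  4  4  4
  i=5: 0  1  2  2  3  3  3  4  5  5  5
  i=6: 1  2  3  3  4  4  4  5  6  6  6
  i=7: 1  2  3  3  4  4  4  5  6  7  7
  i=8: 1  2  3  4  5  5  5  6  7  8  8
  i=9: 1  2  3  4  5  6  6  7  8  9  9
  i=10: 1  2  3  4  5  6  7  8  9  10  10
  i=11: 1  2  3  4  5  6  7  8  9  10  11

the unique w with this rank table is (3, 5, 9, 8, 2, 1, 10, 4, 6, 7, 11).

ℓ(w)=20; the 7 essential cells (i,j,r):

[(3, 8, 2), (4, 2, 0), (4, 4, 1), (4, 7, 2), (5, 1, 0), (7, 4, 3), (7, 7, 4)]


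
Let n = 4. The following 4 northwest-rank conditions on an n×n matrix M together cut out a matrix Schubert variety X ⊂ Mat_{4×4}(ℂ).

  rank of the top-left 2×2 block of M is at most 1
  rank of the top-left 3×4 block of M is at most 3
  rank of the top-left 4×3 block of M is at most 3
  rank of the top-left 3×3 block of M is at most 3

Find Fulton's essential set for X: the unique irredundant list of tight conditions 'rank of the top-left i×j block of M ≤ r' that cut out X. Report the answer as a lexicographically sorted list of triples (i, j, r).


The tightest implied rank at each (i,j), from the 4 conditions:

  i=1: 1  1  1  1
  i=2: 1  1  2  2
  i=3: 1  2  3  3
  i=4: 1  2  3  4

the unique w with this rank table is (1, 3, 2, 4).

1 SE-corner of the 1-cell Rothe diagram gives Ess(w):

[(2, 2, 1)]


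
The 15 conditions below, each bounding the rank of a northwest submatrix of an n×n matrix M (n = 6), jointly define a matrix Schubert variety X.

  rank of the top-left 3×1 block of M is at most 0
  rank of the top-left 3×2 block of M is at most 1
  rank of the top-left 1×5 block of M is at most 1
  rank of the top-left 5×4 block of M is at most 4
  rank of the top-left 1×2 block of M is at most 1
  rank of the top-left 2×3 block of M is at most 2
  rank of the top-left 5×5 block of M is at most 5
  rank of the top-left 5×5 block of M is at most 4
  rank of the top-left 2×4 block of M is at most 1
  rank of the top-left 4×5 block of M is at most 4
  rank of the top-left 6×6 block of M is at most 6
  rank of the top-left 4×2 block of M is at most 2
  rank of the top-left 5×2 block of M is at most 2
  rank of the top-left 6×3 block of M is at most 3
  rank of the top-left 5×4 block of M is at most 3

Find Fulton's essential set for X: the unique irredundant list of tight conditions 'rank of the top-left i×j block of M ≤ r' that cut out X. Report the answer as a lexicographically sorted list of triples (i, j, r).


Computing R[i][j] = min implied NW-rank bound (n=6, 15 conditions):

  i=1: 0 1 1 1 1 1
  i=2: 0 1 1 1 2 2
  i=3: 0 1 2 2 3 3
  i=4: 1 2 3 3 4 4
  i=5: 1 2 3 3 4 5
  i=6: 1 2 3 4 5 6

hence w(1..6) = (2, 5, 3, 1, 6, 4).

3 SE-corners of the 6-cell Rothe diagram give Ess(w):

[(2, 4, 1), (3, 1, 0), (5, 4, 3)]


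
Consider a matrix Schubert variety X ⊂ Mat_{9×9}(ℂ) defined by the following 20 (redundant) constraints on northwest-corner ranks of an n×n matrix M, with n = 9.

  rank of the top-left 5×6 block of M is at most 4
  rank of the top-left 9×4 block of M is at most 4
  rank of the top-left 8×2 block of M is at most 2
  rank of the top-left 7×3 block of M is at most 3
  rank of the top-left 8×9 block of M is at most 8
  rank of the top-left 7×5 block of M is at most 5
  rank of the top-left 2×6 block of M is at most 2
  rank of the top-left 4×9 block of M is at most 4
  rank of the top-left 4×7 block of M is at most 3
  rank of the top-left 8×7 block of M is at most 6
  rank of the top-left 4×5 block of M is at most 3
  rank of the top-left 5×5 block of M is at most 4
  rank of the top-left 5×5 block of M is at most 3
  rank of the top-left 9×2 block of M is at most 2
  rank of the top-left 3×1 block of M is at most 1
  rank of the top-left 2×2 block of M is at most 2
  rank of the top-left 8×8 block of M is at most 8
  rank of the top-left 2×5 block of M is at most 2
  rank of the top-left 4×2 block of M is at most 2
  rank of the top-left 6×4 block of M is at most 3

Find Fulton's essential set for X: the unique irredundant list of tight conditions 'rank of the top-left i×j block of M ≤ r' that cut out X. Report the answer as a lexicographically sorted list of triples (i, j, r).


Computing R[i][j] = min implied NW-rank bound (n=9, 20 conditions):

  i=1: 1 | 1 | 1 | 1 | 1 | 1 | 1 | 1 | 1
  i=2: 1 | 2 | 2 | 2 | 2 | 2 | 2 | 2 | 2
  i=3: 1 | 2 | 3 | 3 | 3 | 3 | 3 | 3 | 3
  i=4: 1 | 2 | 3 | 3 | 3 | 3 | 3 | 4 | 4
  i=5: 1 | 2 | 3 | 3 | 3 | 4 | 4 | 5 | 5
  i=6: 1 | 2 | 3 | 3 | 4 | 5 | 5 | 6 | 6
  i=7: 1 | 2 | 3 | 4 | 5 | 6 | 6 | 7 | 7
  i=8: 1 | 2 | 3 | 4 | 5 | 6 | 6 | 7 | 8
  i=9: 1 | 2 | 3 | 4 | 5 | 6 | 7 | 8 | 9

second differences of R give the permutation w = (1, 2, 3, 8, 6, 5, 4, 9, 7).

Fulton essential set (4 of the 8 Rothe cells):

[(4, 7, 3), (5, 5, 3), (6, 4, 3), (8, 7, 6)]


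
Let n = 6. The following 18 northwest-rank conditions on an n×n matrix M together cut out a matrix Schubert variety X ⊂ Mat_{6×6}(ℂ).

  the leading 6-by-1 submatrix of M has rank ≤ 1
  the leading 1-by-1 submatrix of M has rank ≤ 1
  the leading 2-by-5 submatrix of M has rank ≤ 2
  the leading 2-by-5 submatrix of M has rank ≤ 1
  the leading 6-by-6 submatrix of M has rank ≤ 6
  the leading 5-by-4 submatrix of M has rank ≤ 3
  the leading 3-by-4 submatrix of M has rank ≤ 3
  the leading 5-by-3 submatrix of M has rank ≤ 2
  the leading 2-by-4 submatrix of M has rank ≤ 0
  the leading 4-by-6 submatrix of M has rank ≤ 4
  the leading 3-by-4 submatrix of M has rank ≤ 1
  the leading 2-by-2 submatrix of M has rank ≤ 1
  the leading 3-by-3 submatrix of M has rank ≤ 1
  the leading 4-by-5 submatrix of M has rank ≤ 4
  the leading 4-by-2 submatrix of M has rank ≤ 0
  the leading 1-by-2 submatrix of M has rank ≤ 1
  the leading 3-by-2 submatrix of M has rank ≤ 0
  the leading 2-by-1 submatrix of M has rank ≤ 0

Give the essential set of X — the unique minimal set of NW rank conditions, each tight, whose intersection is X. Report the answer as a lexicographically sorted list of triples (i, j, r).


Reconstructing r_w from the 18 given conditions:

  R[1]: 0 | 0 | 0 | 0 | 1 | 1
  R[2]: 0 | 0 | 0 | 0 | 1 | 2
  R[3]: 0 | 0 | 1 | 1 | 2 | 3
  R[4]: 0 | 0 | 1 | 2 | 3 | 4
  R[5]: 1 | 1 | 2 | 3 | 4 | 5
  R[6]: 1 | 2 | 3 | 4 | 5 | 6

so w = (5, 6, 3, 4, 1, 2).

ℓ(w)=12; the 2 essential cells (i,j,r):

[(2, 4, 0), (4, 2, 0)]


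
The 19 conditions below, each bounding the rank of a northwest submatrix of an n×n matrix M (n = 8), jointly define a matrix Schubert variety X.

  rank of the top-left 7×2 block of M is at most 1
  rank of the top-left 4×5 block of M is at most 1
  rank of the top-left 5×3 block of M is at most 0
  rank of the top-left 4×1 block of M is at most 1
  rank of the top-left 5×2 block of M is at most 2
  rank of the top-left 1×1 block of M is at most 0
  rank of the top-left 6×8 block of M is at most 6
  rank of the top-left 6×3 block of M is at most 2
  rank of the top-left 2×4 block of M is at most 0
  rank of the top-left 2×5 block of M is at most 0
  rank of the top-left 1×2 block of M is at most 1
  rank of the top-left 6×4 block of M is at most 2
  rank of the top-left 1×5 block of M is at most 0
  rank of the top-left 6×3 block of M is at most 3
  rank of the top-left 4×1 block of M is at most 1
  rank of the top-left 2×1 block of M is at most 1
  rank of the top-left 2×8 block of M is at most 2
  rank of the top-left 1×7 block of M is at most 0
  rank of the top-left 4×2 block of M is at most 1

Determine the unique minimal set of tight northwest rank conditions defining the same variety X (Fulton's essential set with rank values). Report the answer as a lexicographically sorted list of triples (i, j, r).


Computing R[i][j] = min implied NW-rank bound (n=8, 19 conditions):

  row 1: 0 0 0 0 0 0 0 1
  row 2: 0 0 0 0 0 1 1 2
  row 3: 0 0 0 1 1 2 2 3
  row 4: 0 0 0 1 1 2 3 4
  row 5: 0 0 0 1 2 3 4 5
  row 6: 1 1 1 2 3 4 5 6
  row 7: 1 1 2 3 4 5 6 7
  row 8: 1 2 3 4 5 6 7 8

the unique w with this rank table is (8, 6, 4, 7, 5, 1, 3, 2).

D(w) has 23 cells with 5 SE-corners; essential set:

[(1, 7, 0), (2, 5, 0), (4, 5, 1), (5, 3, 0), (7, 2, 1)]


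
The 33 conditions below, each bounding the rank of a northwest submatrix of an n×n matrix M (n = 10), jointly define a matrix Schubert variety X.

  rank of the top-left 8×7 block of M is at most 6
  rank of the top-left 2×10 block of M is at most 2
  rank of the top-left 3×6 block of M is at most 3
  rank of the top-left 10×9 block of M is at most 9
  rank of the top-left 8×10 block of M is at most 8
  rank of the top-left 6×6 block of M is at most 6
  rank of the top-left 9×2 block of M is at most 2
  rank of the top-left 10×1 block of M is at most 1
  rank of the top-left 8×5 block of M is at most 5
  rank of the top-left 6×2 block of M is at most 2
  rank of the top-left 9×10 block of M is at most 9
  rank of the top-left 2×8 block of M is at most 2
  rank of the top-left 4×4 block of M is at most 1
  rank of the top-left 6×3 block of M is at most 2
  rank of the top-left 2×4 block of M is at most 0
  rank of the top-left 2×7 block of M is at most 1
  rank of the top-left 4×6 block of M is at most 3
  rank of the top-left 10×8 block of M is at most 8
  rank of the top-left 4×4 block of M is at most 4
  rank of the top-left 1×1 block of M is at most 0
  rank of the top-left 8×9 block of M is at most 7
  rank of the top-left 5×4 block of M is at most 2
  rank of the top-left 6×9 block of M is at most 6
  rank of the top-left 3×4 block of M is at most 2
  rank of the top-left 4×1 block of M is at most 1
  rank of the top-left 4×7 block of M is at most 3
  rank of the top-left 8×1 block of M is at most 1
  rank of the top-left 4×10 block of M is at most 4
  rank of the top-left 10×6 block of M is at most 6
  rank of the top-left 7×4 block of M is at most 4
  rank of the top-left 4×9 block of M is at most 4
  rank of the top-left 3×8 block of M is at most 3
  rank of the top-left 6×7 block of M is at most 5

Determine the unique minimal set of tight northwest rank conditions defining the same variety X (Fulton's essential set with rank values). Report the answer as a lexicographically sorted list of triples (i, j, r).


Recovering R(i,j) via the rank-extension bound from the 33 conditions:

  row 1: 0  0  0  0  1  1  1  1  1  1
  row 2: 0  0  0  0  1  1  1  2  2  2
  row 3: 1  1  1  1  2  2  2  3  3  3
  row 4: 1  1  1  1  2  3  3  4  4  4
  row 5: 1  2  2  2  3  4  4  5  5  5
  row 6: 1  2  2  3  4  5  5  6  6  6
  row 7: 1  2  3  4  5  6  6  7  7  7
  row 8: 1  2  3  4  5  6  6  7  7  8
  row 9: 1  2  3  4  5  6  7  8  8  9
  row 10: 1  2  3  4  5  6  7  8  9  10

second differences of R give the permutation w = (5, 8, 1, 6, 2, 4, 3, 10, 7, 9).

ℓ(w)=16; the 6 essential cells (i,j,r):

[(2, 4, 0), (2, 7, 1), (4, 4, 1), (6, 3, 2), (8, 7, 6), (8, 9, 7)]


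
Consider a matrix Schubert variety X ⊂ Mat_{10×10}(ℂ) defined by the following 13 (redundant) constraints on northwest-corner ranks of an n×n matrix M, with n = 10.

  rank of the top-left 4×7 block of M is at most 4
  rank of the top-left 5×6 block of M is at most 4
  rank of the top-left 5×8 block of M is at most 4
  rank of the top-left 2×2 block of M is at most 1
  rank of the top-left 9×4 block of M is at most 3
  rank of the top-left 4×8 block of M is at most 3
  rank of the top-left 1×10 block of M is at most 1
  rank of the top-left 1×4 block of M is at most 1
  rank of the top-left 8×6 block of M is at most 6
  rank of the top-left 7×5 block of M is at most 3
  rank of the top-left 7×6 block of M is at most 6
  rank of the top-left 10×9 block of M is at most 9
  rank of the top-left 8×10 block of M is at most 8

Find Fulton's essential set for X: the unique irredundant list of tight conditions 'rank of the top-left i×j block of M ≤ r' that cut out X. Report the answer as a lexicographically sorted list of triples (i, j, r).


Recovering R(i,j) via the rank-extension bound from the 13 conditions:

  1, 1, 1, 1, 1, 1, 1, 1, 1, 1
  1, 1, 2, 2, 2, 2, 2, 2, 2, 2
  1, 2, 3, 3, 3, 3, 3, 3, 3, 3
  1, 2, 3, 3, 3, 3, 3, 3, 4, 4
  1, 2, 3, 3, 3, 4, 4, 4, 5, 5
  1, 2, 3, 3, 3, 4, 5, 5, 6, 6
  1, 2, 3, 3, 3, 4, 5, 6, 7, 7
  1, 2, 3, 3, 4, 5, 6, 7, 8, 8
  1, 2, 3, 3, 4, 5, 6, 7, 8, 9
  1, 2, 3, 4, 5, 6, 7, 8, 9, 10

the unique w with this rank table is (1, 3, 2, 9, 6, 7, 8, 5, 10, 4).

ℓ(w)=14; the 4 essential cells (i,j,r):

[(2, 2, 1), (4, 8, 3), (7, 5, 3), (9, 4, 3)]
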